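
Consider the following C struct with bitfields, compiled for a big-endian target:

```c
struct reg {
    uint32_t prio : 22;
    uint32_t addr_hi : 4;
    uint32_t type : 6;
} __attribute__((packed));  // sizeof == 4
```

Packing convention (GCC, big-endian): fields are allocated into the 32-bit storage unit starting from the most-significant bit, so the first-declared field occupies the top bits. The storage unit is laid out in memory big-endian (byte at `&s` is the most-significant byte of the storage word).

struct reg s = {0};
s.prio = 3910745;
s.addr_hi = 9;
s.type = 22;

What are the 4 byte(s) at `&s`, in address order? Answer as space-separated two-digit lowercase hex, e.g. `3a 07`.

prio:22 = 3910745 → 0x3bac59 << 10 → word 0xeeb16400
addr_hi:4 = 9 → 0x9 << 6 → word 0xeeb16640
type:6 = 22 → 0x16 << 0 → word 0xeeb16656
word = 0xeeb16656 → big-endian bytes:
  [0]=0xee  [1]=0xb1  [2]=0x66  [3]=0x56

ee b1 66 56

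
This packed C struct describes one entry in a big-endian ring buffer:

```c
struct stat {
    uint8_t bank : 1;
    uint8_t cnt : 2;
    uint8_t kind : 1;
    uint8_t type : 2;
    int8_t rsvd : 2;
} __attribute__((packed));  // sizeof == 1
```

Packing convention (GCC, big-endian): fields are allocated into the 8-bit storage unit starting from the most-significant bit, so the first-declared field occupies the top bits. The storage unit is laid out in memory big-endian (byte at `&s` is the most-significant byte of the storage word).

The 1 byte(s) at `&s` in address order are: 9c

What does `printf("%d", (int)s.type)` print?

[0]=0x9c (big-endian) → word 0x9c
bank [7+:1] = (word>>7) & 0x1 = 1
cnt [5+:2] = (word>>5) & 0x3 = 0
kind [4+:1] = (word>>4) & 0x1 = 1
type [2+:2] = (word>>2) & 0x3 = 3  ←
rsvd [0+:2] = (word>>0) & 0x3 = 0

3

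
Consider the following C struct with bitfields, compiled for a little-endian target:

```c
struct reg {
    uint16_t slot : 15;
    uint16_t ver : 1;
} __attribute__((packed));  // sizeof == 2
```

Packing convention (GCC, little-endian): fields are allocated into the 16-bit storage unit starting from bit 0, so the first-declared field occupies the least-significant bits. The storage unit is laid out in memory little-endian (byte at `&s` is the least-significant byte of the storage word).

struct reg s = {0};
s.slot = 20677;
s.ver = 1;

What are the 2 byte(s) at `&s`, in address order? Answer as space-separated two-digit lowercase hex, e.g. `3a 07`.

slot (15b) val=20677 bits=0x50c5 at bit 0: 0x50c5
ver (1b) val=1 bits=0x1 at bit 15: 0xd0c5
word = 0xd0c5 → little-endian bytes:
  [0]=0xc5  [1]=0xd0

c5 d0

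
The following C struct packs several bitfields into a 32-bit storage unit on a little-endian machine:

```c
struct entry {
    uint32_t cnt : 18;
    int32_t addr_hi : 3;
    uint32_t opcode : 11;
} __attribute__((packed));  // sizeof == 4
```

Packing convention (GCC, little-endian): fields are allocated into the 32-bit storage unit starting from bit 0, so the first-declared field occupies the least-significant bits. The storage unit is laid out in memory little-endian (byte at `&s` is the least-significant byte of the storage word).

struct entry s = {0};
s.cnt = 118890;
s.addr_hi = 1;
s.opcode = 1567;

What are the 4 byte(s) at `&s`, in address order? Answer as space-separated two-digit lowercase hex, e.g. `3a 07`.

6a d0 e5 c3

cnt (18b) val=118890 bits=0x1d06a at bit 0: 0x0001d06a
addr_hi (3b) val=1 bits=0x1 at bit 18: 0x0005d06a
opcode (11b) val=1567 bits=0x61f at bit 21: 0xc3e5d06a
word = 0xc3e5d06a → little-endian bytes:
  [0]=0x6a  [1]=0xd0  [2]=0xe5  [3]=0xc3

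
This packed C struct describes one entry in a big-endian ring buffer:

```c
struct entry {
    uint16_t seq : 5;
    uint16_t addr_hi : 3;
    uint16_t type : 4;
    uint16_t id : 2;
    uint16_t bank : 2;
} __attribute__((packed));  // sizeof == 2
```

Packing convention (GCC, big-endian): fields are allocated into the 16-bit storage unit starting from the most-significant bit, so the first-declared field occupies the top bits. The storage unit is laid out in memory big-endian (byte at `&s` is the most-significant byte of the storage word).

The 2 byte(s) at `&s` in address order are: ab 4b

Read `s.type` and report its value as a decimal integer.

[0]=0xab [1]=0x4b (big-endian) → word 0xab4b
seq [11+:5] = (word>>11) & 0x1f = 21
addr_hi [8+:3] = (word>>8) & 0x7 = 3
type [4+:4] = (word>>4) & 0xf = 4  ←
id [2+:2] = (word>>2) & 0x3 = 2
bank [0+:2] = (word>>0) & 0x3 = 3

4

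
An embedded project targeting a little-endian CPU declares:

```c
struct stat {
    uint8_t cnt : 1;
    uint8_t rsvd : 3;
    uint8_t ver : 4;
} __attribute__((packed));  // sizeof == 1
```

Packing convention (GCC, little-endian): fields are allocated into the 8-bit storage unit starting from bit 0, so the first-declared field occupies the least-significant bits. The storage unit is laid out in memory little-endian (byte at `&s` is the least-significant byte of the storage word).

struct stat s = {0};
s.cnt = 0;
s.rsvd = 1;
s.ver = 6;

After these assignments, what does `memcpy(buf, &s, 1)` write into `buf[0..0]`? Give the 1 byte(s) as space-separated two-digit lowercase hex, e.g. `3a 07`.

62

cnt (1b) val=0 bits=0x0 at bit 0: 0x00
rsvd (3b) val=1 bits=0x1 at bit 1: 0x02
ver (4b) val=6 bits=0x6 at bit 4: 0x62
word = 0x62 → little-endian bytes:
  [0]=0x62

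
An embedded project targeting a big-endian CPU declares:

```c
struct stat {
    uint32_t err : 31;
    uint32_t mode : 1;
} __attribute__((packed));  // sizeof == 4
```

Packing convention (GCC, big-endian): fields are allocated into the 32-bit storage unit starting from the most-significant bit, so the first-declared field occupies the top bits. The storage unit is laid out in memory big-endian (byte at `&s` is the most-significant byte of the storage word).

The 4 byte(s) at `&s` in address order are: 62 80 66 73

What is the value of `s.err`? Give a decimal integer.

[0]=0x62 [1]=0x80 [2]=0x66 [3]=0x73 (big-endian) → word 0x62806673
err [1+:31] = (word>>1) & 0x7fffffff = 826291001  ←
mode [0+:1] = (word>>0) & 0x1 = 1

826291001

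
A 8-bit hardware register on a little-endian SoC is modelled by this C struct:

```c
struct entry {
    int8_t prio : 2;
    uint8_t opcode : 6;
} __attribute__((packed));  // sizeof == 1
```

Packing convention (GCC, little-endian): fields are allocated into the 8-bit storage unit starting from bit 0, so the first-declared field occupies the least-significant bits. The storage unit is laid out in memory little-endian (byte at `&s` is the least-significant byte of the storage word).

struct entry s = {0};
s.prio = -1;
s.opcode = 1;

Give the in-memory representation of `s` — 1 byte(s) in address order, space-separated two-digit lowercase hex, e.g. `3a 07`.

prio (2b) val=-1 bits=0x3 at bit 0: 0x03
opcode (6b) val=1 bits=0x1 at bit 2: 0x07
word = 0x07 → little-endian bytes:
  [0]=0x07

07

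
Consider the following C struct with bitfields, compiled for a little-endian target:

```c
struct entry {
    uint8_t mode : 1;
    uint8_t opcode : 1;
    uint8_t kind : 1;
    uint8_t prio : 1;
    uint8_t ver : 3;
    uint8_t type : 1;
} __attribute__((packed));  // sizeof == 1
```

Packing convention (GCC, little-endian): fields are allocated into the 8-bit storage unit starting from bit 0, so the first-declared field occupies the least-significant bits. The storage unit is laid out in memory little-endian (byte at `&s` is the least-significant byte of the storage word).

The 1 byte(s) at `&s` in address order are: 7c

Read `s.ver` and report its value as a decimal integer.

[0]=0x7c (little-endian) → word 0x7c
mode:1 @ bit 0 → (0x7c>>0)&0x1 = 0x0
opcode:1 @ bit 1 → (0x7c>>1)&0x1 = 0x0
kind:1 @ bit 2 → (0x7c>>2)&0x1 = 0x1
prio:1 @ bit 3 → (0x7c>>3)&0x1 = 0x1
ver:3 @ bit 4 → (0x7c>>4)&0x7 = 0x7  ←
type:1 @ bit 7 → (0x7c>>7)&0x1 = 0x0

7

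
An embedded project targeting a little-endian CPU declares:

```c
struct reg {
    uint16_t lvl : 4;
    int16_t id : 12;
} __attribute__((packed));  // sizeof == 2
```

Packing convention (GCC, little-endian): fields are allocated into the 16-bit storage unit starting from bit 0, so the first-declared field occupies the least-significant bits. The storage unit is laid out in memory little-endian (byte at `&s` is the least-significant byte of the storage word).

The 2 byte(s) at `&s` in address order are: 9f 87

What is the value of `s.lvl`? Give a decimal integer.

15

[0]=0x9f [1]=0x87 (little-endian) → word 0x879f
lvl:4 @ bit 0 → (0x879f>>0)&0xf = 0xf  ←
id:12 @ bit 4 → (0x879f>>4)&0xfff = 0x879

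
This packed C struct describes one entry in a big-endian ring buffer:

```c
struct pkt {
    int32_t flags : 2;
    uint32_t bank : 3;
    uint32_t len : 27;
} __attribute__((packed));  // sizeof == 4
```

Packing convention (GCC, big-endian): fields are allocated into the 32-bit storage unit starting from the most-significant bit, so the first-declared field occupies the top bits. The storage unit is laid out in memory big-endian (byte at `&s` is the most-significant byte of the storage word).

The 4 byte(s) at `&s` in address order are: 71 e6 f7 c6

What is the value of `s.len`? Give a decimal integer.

31913926

[0]=0x71 [1]=0xe6 [2]=0xf7 [3]=0xc6 (big-endian) → word 0x71e6f7c6
flags [30+:2] = (word>>30) & 0x3 = 1
bank [27+:3] = (word>>27) & 0x7 = 6
len [0+:27] = (word>>0) & 0x7ffffff = 31913926  ←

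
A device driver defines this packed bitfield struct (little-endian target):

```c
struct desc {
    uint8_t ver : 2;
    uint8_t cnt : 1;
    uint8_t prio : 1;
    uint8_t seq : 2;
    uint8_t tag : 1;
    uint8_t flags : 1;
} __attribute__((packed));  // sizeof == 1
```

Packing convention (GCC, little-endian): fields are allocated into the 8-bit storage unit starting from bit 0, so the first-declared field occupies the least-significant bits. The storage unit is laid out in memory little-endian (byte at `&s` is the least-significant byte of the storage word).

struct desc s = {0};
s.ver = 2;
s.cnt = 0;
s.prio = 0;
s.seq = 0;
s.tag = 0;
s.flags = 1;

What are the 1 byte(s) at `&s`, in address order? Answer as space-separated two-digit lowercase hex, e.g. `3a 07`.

ver (2b) val=2 bits=0x2 at bit 0: 0x02
cnt (1b) val=0 bits=0x0 at bit 2: 0x02
prio (1b) val=0 bits=0x0 at bit 3: 0x02
seq (2b) val=0 bits=0x0 at bit 4: 0x02
tag (1b) val=0 bits=0x0 at bit 6: 0x02
flags (1b) val=1 bits=0x1 at bit 7: 0x82
word = 0x82 → little-endian bytes:
  [0]=0x82

82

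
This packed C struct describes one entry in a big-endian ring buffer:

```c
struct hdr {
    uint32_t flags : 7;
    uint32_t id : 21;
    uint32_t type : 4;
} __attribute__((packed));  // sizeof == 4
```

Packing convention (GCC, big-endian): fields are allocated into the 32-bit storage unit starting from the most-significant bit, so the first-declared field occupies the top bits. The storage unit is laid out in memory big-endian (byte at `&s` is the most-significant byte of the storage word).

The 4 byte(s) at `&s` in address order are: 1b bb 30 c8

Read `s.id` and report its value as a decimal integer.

[0]=0x1b [1]=0xbb [2]=0x30 [3]=0xc8 (big-endian) → word 0x1bbb30c8
flags [25+:7] = (word>>25) & 0x7f = 13
id [4+:21] = (word>>4) & 0x1fffff = 1815308  ←
type [0+:4] = (word>>0) & 0xf = 8

1815308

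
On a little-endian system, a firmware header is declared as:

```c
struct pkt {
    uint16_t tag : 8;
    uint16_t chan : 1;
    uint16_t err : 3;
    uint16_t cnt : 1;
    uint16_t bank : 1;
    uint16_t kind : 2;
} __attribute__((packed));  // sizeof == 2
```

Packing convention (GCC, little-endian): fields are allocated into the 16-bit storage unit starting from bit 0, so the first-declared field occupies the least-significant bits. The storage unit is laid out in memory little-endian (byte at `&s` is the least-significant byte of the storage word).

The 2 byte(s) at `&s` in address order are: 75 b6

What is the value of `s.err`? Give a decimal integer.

[0]=0x75 [1]=0xb6 (little-endian) → word 0xb675
tag [0+:8] = (word>>0) & 0xff = 117
chan [8+:1] = (word>>8) & 0x1 = 0
err [9+:3] = (word>>9) & 0x7 = 3  ←
cnt [12+:1] = (word>>12) & 0x1 = 1
bank [13+:1] = (word>>13) & 0x1 = 1
kind [14+:2] = (word>>14) & 0x3 = 2

3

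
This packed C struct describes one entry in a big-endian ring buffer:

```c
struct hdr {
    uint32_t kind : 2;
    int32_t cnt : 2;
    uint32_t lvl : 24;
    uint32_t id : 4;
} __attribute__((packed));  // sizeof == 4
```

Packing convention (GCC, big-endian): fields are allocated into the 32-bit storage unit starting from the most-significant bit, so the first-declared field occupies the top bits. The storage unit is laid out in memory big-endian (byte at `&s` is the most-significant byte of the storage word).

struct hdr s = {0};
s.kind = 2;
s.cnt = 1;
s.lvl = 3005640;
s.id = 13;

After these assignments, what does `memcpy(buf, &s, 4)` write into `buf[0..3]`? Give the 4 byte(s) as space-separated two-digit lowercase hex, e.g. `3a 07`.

[30+:2] kind=2 & 0x3 = 0x2; word=0x80000000
[28+:2] cnt=1 & 0x3 = 0x1; word=0x90000000
[4+:24] lvl=3005640 & 0xffffff = 0x2ddcc8; word=0x92ddcc80
[0+:4] id=13 & 0xf = 0xd; word=0x92ddcc8d
word = 0x92ddcc8d → big-endian bytes:
  [0]=0x92  [1]=0xdd  [2]=0xcc  [3]=0x8d

92 dd cc 8d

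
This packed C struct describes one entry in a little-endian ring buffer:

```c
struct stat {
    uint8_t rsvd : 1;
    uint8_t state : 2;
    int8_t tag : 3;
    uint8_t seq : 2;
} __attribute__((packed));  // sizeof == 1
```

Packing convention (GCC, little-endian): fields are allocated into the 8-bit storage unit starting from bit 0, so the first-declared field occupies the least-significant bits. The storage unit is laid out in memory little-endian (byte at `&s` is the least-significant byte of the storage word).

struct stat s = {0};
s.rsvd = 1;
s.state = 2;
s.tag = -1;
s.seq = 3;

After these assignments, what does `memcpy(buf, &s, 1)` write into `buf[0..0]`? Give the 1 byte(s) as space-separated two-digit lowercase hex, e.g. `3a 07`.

[0+:1] rsvd=1 & 0x1 = 0x1; word=0x01
[1+:2] state=2 & 0x3 = 0x2; word=0x05
[3+:3] tag=-1 & 0x7 = 0x7; word=0x3d
[6+:2] seq=3 & 0x3 = 0x3; word=0xfd
word = 0xfd → little-endian bytes:
  [0]=0xfd

fd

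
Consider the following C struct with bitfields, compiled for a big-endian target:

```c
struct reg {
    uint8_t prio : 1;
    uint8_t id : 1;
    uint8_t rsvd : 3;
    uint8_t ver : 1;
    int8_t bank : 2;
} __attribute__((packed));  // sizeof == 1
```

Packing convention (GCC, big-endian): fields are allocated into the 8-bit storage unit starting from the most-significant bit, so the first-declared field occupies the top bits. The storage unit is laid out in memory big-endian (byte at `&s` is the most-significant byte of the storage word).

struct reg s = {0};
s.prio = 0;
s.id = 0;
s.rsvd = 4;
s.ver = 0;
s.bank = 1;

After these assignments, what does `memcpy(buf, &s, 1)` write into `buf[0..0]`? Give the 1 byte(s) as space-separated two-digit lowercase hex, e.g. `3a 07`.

[7+:1] prio=0 & 0x1 = 0x0; word=0x00
[6+:1] id=0 & 0x1 = 0x0; word=0x00
[3+:3] rsvd=4 & 0x7 = 0x4; word=0x20
[2+:1] ver=0 & 0x1 = 0x0; word=0x20
[0+:2] bank=1 & 0x3 = 0x1; word=0x21
word = 0x21 → big-endian bytes:
  [0]=0x21

21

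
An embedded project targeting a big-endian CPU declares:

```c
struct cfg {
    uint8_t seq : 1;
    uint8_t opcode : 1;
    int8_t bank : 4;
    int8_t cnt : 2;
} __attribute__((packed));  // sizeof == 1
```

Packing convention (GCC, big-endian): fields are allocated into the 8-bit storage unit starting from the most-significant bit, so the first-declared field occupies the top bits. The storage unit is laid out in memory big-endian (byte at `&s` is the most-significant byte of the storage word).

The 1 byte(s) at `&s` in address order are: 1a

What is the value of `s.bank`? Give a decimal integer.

6

[0]=0x1a (big-endian) → word 0x1a
seq [7+:1] = (word>>7) & 0x1 = 0
opcode [6+:1] = (word>>6) & 0x1 = 0
bank [2+:4] = (word>>2) & 0xf = 6  ←
cnt [0+:2] = (word>>0) & 0x3 = 2
bank signed 4b, MSB=0: value = 6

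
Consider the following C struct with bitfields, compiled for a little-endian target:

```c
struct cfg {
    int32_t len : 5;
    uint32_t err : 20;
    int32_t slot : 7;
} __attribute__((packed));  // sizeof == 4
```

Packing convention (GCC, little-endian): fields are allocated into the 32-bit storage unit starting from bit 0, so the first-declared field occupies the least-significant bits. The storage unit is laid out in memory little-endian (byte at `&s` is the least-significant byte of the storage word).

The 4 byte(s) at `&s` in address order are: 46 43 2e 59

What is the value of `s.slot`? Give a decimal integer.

[0]=0x46 [1]=0x43 [2]=0x2e [3]=0x59 (little-endian) → word 0x592e4346
len:5 @ bit 0 → (0x592e4346>>0)&0x1f = 0x6
err:20 @ bit 5 → (0x592e4346>>5)&0xfffff = 0x9721a
slot:7 @ bit 25 → (0x592e4346>>25)&0x7f = 0x2c  ←
slot signed 7b, MSB=0: value = 44

44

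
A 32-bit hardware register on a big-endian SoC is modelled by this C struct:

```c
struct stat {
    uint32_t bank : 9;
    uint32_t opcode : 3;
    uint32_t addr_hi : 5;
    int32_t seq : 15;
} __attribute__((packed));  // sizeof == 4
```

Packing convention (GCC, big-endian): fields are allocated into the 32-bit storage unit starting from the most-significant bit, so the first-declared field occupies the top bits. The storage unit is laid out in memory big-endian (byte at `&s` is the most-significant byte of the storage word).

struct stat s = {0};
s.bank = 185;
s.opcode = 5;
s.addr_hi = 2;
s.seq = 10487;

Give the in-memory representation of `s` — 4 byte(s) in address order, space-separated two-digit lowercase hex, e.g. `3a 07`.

bank (9b) val=185 bits=0xb9 at bit 23: 0x5c800000
opcode (3b) val=5 bits=0x5 at bit 20: 0x5cd00000
addr_hi (5b) val=2 bits=0x2 at bit 15: 0x5cd10000
seq (15b) val=10487 bits=0x28f7 at bit 0: 0x5cd128f7
word = 0x5cd128f7 → big-endian bytes:
  [0]=0x5c  [1]=0xd1  [2]=0x28  [3]=0xf7

5c d1 28 f7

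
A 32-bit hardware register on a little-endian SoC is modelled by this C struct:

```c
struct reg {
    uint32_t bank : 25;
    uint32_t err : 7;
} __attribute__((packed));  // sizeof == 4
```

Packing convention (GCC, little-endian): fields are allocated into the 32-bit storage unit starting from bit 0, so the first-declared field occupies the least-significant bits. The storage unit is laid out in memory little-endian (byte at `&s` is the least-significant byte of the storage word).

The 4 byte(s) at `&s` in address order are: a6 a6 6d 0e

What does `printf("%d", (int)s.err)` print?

[0]=0xa6 [1]=0xa6 [2]=0x6d [3]=0x0e (little-endian) → word 0x0e6da6a6
bank:25 @ bit 0 → (0x0e6da6a6>>0)&0x1ffffff = 0x6da6a6
err:7 @ bit 25 → (0x0e6da6a6>>25)&0x7f = 0x7  ←

7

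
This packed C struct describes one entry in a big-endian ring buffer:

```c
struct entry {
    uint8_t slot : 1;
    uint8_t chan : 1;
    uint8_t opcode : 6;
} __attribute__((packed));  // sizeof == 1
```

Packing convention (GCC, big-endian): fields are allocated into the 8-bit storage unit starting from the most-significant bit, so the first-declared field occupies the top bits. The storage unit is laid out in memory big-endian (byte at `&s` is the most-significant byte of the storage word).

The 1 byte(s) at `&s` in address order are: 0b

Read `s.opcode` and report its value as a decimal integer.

[0]=0x0b (big-endian) → word 0x0b
slot [7+:1] = (word>>7) & 0x1 = 0
chan [6+:1] = (word>>6) & 0x1 = 0
opcode [0+:6] = (word>>0) & 0x3f = 11  ←

11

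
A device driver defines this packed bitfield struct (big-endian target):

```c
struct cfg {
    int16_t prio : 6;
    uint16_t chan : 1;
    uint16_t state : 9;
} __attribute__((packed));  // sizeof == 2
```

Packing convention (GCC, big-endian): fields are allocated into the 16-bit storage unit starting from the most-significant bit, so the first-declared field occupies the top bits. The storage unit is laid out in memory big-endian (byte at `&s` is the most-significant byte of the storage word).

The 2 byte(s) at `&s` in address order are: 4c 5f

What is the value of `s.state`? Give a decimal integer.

95

[0]=0x4c [1]=0x5f (big-endian) → word 0x4c5f
prio:6 @ bit 10 → (0x4c5f>>10)&0x3f = 0x13
chan:1 @ bit 9 → (0x4c5f>>9)&0x1 = 0x0
state:9 @ bit 0 → (0x4c5f>>0)&0x1ff = 0x5f  ←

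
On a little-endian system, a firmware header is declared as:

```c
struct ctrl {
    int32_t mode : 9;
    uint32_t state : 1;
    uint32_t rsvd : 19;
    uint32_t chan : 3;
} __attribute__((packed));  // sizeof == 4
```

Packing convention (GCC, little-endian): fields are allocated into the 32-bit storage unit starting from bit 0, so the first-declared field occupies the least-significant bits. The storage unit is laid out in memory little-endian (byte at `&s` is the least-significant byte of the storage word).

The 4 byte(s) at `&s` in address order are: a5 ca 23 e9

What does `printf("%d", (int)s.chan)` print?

[0]=0xa5 [1]=0xca [2]=0x23 [3]=0xe9 (little-endian) → word 0xe923caa5
mode:9 @ bit 0 → (0xe923caa5>>0)&0x1ff = 0xa5
state:1 @ bit 9 → (0xe923caa5>>9)&0x1 = 0x1
rsvd:19 @ bit 10 → (0xe923caa5>>10)&0x7ffff = 0x248f2
chan:3 @ bit 29 → (0xe923caa5>>29)&0x7 = 0x7  ←

7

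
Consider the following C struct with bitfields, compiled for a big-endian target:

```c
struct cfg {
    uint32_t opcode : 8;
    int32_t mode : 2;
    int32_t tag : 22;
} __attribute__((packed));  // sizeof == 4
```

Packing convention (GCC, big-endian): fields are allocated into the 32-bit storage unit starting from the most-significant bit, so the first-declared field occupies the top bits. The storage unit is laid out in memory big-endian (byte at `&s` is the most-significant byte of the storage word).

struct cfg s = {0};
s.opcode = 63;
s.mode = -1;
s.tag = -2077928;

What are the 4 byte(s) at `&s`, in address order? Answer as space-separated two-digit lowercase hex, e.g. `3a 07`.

[24+:8] opcode=63 & 0xff = 0x3f; word=0x3f000000
[22+:2] mode=-1 & 0x3 = 0x3; word=0x3fc00000
[0+:22] tag=-2077928 & 0x3fffff = 0x204b18; word=0x3fe04b18
word = 0x3fe04b18 → big-endian bytes:
  [0]=0x3f  [1]=0xe0  [2]=0x4b  [3]=0x18

3f e0 4b 18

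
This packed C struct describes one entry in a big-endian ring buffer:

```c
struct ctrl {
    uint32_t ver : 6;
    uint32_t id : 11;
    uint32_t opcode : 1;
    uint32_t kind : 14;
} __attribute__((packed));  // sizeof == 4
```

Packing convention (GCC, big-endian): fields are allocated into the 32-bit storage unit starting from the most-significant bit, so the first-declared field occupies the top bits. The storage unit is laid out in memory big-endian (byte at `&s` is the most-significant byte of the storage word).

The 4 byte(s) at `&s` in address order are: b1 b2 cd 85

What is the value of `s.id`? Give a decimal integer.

869

[0]=0xb1 [1]=0xb2 [2]=0xcd [3]=0x85 (big-endian) → word 0xb1b2cd85
ver [26+:6] = (word>>26) & 0x3f = 44
id [15+:11] = (word>>15) & 0x7ff = 869  ←
opcode [14+:1] = (word>>14) & 0x1 = 1
kind [0+:14] = (word>>0) & 0x3fff = 3461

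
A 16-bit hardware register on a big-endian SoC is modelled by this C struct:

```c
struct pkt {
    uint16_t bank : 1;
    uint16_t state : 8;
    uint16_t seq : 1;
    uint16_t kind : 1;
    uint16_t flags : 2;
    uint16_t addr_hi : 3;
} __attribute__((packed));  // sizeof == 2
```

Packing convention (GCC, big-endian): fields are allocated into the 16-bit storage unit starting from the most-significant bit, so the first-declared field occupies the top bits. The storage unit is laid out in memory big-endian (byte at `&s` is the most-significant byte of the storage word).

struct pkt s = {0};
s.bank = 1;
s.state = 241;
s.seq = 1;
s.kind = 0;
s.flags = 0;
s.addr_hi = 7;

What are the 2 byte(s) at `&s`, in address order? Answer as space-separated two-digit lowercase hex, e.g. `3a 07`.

f8 c7

[15+:1] bank=1 & 0x1 = 0x1; word=0x8000
[7+:8] state=241 & 0xff = 0xf1; word=0xf880
[6+:1] seq=1 & 0x1 = 0x1; word=0xf8c0
[5+:1] kind=0 & 0x1 = 0x0; word=0xf8c0
[3+:2] flags=0 & 0x3 = 0x0; word=0xf8c0
[0+:3] addr_hi=7 & 0x7 = 0x7; word=0xf8c7
word = 0xf8c7 → big-endian bytes:
  [0]=0xf8  [1]=0xc7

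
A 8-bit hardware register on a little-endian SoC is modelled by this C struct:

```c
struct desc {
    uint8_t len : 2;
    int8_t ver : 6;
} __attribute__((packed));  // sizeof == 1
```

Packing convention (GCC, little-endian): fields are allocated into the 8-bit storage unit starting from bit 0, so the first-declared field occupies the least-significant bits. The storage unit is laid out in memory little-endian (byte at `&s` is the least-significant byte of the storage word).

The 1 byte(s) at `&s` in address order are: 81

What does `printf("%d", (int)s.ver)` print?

-32

[0]=0x81 (little-endian) → word 0x81
len:2 @ bit 0 → (0x81>>0)&0x3 = 0x1
ver:6 @ bit 2 → (0x81>>2)&0x3f = 0x20  ←
ver signed 6b, MSB=1: 32 - 64 = -32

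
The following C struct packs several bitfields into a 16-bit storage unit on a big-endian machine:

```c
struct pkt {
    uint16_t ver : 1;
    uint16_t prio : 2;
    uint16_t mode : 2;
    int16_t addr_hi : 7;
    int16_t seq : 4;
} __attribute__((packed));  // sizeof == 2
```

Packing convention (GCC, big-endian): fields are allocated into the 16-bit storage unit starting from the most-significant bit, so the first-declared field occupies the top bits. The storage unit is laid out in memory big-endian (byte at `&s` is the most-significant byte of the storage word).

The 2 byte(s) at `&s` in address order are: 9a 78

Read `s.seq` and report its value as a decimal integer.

-8

[0]=0x9a [1]=0x78 (big-endian) → word 0x9a78
ver:1 @ bit 15 → (0x9a78>>15)&0x1 = 0x1
prio:2 @ bit 13 → (0x9a78>>13)&0x3 = 0x0
mode:2 @ bit 11 → (0x9a78>>11)&0x3 = 0x3
addr_hi:7 @ bit 4 → (0x9a78>>4)&0x7f = 0x27
seq:4 @ bit 0 → (0x9a78>>0)&0xf = 0x8  ←
seq signed 4b, MSB=1: 8 - 16 = -8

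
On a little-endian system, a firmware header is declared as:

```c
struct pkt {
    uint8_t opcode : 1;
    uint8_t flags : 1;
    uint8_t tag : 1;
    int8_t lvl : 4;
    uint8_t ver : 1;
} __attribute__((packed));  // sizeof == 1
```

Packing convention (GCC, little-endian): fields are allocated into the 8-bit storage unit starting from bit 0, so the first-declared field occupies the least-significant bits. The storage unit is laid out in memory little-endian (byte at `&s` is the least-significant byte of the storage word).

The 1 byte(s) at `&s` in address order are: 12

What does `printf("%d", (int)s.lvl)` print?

[0]=0x12 (little-endian) → word 0x12
opcode [0+:1] = (word>>0) & 0x1 = 0
flags [1+:1] = (word>>1) & 0x1 = 1
tag [2+:1] = (word>>2) & 0x1 = 0
lvl [3+:4] = (word>>3) & 0xf = 2  ←
ver [7+:1] = (word>>7) & 0x1 = 0
lvl signed 4b, MSB=0: value = 2

2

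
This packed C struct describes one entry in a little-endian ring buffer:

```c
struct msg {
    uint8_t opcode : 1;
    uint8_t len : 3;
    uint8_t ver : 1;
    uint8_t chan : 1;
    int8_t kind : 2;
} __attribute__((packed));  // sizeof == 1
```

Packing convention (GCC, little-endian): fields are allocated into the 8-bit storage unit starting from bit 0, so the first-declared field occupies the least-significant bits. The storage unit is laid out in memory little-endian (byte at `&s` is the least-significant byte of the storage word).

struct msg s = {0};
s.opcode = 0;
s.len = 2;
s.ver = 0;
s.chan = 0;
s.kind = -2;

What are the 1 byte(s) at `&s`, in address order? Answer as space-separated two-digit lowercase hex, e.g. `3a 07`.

84

[0+:1] opcode=0 & 0x1 = 0x0; word=0x00
[1+:3] len=2 & 0x7 = 0x2; word=0x04
[4+:1] ver=0 & 0x1 = 0x0; word=0x04
[5+:1] chan=0 & 0x1 = 0x0; word=0x04
[6+:2] kind=-2 & 0x3 = 0x2; word=0x84
word = 0x84 → little-endian bytes:
  [0]=0x84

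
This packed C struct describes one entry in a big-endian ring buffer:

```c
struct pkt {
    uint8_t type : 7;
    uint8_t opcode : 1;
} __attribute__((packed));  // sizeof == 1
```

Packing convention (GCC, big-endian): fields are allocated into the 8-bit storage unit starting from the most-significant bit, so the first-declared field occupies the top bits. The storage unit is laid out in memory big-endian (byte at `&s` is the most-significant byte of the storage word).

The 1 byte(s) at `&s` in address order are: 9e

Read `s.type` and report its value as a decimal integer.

[0]=0x9e (big-endian) → word 0x9e
type:7 @ bit 1 → (0x9e>>1)&0x7f = 0x4f  ←
opcode:1 @ bit 0 → (0x9e>>0)&0x1 = 0x0

79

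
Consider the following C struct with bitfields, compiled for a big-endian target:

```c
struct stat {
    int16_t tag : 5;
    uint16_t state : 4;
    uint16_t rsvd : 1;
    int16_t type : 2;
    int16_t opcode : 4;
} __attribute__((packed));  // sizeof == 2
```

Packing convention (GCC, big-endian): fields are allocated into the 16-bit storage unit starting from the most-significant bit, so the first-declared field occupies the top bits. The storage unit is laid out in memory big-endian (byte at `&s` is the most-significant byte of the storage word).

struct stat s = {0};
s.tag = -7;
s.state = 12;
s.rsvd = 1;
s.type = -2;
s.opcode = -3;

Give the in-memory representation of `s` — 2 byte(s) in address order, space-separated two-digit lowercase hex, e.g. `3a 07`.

ce 6d

tag (5b) val=-7 bits=0x19 at bit 11: 0xc800
state (4b) val=12 bits=0xc at bit 7: 0xce00
rsvd (1b) val=1 bits=0x1 at bit 6: 0xce40
type (2b) val=-2 bits=0x2 at bit 4: 0xce60
opcode (4b) val=-3 bits=0xd at bit 0: 0xce6d
word = 0xce6d → big-endian bytes:
  [0]=0xce  [1]=0x6d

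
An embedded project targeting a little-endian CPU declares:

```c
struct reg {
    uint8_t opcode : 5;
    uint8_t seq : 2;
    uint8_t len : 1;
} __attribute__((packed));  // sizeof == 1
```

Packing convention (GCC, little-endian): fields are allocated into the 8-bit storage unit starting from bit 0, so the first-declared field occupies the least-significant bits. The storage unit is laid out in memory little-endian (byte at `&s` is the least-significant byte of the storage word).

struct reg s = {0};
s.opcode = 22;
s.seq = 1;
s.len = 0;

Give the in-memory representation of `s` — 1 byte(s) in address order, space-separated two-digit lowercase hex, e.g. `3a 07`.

36

[0+:5] opcode=22 & 0x1f = 0x16; word=0x16
[5+:2] seq=1 & 0x3 = 0x1; word=0x36
[7+:1] len=0 & 0x1 = 0x0; word=0x36
word = 0x36 → little-endian bytes:
  [0]=0x36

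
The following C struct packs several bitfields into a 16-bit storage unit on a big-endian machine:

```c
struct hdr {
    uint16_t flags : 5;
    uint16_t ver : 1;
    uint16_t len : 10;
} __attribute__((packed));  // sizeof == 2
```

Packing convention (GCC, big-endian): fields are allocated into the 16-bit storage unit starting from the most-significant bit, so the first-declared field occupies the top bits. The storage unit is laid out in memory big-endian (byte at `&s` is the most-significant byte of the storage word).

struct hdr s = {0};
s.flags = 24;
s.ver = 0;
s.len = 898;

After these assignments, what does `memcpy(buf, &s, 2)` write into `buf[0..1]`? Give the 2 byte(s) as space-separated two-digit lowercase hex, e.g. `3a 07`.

[11+:5] flags=24 & 0x1f = 0x18; word=0xc000
[10+:1] ver=0 & 0x1 = 0x0; word=0xc000
[0+:10] len=898 & 0x3ff = 0x382; word=0xc382
word = 0xc382 → big-endian bytes:
  [0]=0xc3  [1]=0x82

c3 82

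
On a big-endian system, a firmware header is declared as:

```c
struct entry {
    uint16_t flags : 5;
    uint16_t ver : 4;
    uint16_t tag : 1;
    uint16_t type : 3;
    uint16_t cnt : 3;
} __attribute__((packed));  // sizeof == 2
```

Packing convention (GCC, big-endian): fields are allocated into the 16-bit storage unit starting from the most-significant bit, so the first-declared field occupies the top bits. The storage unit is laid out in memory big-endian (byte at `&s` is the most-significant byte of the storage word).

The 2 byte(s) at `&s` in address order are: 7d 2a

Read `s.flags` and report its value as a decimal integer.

15

[0]=0x7d [1]=0x2a (big-endian) → word 0x7d2a
flags:5 @ bit 11 → (0x7d2a>>11)&0x1f = 0xf  ←
ver:4 @ bit 7 → (0x7d2a>>7)&0xf = 0xa
tag:1 @ bit 6 → (0x7d2a>>6)&0x1 = 0x0
type:3 @ bit 3 → (0x7d2a>>3)&0x7 = 0x5
cnt:3 @ bit 0 → (0x7d2a>>0)&0x7 = 0x2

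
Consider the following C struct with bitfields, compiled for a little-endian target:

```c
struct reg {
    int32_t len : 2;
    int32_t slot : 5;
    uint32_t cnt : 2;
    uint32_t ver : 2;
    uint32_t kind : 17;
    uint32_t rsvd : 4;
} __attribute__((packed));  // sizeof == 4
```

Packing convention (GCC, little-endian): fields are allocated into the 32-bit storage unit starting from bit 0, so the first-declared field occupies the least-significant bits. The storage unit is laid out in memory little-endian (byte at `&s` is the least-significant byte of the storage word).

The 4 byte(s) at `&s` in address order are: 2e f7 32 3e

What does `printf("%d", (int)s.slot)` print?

[0]=0x2e [1]=0xf7 [2]=0x32 [3]=0x3e (little-endian) → word 0x3e32f72e
len:2 @ bit 0 → (0x3e32f72e>>0)&0x3 = 0x2
slot:5 @ bit 2 → (0x3e32f72e>>2)&0x1f = 0xb  ←
cnt:2 @ bit 7 → (0x3e32f72e>>7)&0x3 = 0x2
ver:2 @ bit 9 → (0x3e32f72e>>9)&0x3 = 0x3
kind:17 @ bit 11 → (0x3e32f72e>>11)&0x1ffff = 0x1c65e
rsvd:4 @ bit 28 → (0x3e32f72e>>28)&0xf = 0x3
slot signed 5b, MSB=0: value = 11

11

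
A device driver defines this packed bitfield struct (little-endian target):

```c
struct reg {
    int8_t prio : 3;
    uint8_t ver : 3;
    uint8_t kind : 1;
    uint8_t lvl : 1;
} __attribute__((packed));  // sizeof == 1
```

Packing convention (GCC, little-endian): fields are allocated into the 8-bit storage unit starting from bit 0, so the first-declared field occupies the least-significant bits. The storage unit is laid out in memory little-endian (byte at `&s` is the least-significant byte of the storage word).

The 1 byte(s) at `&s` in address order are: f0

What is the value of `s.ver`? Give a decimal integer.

[0]=0xf0 (little-endian) → word 0xf0
prio:3 @ bit 0 → (0xf0>>0)&0x7 = 0x0
ver:3 @ bit 3 → (0xf0>>3)&0x7 = 0x6  ←
kind:1 @ bit 6 → (0xf0>>6)&0x1 = 0x1
lvl:1 @ bit 7 → (0xf0>>7)&0x1 = 0x1

6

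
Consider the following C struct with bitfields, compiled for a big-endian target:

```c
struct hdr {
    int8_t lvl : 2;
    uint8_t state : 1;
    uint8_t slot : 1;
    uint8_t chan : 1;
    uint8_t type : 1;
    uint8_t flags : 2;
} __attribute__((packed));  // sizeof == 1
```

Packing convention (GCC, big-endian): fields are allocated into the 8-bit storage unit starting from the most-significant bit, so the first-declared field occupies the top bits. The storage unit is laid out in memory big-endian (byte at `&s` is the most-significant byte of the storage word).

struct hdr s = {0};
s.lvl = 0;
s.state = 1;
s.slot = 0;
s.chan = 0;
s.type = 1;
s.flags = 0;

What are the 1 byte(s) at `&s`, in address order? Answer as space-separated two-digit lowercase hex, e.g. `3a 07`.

[6+:2] lvl=0 & 0x3 = 0x0; word=0x00
[5+:1] state=1 & 0x1 = 0x1; word=0x20
[4+:1] slot=0 & 0x1 = 0x0; word=0x20
[3+:1] chan=0 & 0x1 = 0x0; word=0x20
[2+:1] type=1 & 0x1 = 0x1; word=0x24
[0+:2] flags=0 & 0x3 = 0x0; word=0x24
word = 0x24 → big-endian bytes:
  [0]=0x24

24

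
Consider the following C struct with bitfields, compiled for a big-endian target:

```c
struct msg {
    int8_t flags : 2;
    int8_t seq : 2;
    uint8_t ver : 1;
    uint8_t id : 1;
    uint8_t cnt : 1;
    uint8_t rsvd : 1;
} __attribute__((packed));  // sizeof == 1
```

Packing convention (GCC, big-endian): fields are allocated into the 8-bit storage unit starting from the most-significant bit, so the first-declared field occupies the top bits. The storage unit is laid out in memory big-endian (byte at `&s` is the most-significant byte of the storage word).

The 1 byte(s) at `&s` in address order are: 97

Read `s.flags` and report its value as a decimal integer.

[0]=0x97 (big-endian) → word 0x97
flags:2 @ bit 6 → (0x97>>6)&0x3 = 0x2  ←
seq:2 @ bit 4 → (0x97>>4)&0x3 = 0x1
ver:1 @ bit 3 → (0x97>>3)&0x1 = 0x0
id:1 @ bit 2 → (0x97>>2)&0x1 = 0x1
cnt:1 @ bit 1 → (0x97>>1)&0x1 = 0x1
rsvd:1 @ bit 0 → (0x97>>0)&0x1 = 0x1
flags signed 2b, MSB=1: 2 - 4 = -2

-2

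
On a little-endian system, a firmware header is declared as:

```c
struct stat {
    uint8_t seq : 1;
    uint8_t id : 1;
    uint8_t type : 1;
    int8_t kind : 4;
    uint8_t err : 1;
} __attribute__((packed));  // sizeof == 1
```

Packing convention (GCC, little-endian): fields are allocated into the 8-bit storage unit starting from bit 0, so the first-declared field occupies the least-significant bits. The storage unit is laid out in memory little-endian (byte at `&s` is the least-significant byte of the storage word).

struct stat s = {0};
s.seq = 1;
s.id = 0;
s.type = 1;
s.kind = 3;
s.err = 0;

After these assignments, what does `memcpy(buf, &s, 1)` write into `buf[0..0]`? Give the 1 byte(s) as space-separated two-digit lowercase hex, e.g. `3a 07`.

1d

seq (1b) val=1 bits=0x1 at bit 0: 0x01
id (1b) val=0 bits=0x0 at bit 1: 0x01
type (1b) val=1 bits=0x1 at bit 2: 0x05
kind (4b) val=3 bits=0x3 at bit 3: 0x1d
err (1b) val=0 bits=0x0 at bit 7: 0x1d
word = 0x1d → little-endian bytes:
  [0]=0x1d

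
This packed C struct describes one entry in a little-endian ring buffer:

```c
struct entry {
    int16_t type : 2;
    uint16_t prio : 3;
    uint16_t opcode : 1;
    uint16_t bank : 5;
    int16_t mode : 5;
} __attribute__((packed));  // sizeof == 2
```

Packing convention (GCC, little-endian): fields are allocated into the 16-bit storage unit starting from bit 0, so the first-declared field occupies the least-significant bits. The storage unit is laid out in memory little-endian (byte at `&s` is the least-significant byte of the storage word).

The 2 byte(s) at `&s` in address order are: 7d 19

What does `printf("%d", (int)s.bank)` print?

5

[0]=0x7d [1]=0x19 (little-endian) → word 0x197d
type [0+:2] = (word>>0) & 0x3 = 1
prio [2+:3] = (word>>2) & 0x7 = 7
opcode [5+:1] = (word>>5) & 0x1 = 1
bank [6+:5] = (word>>6) & 0x1f = 5  ←
mode [11+:5] = (word>>11) & 0x1f = 3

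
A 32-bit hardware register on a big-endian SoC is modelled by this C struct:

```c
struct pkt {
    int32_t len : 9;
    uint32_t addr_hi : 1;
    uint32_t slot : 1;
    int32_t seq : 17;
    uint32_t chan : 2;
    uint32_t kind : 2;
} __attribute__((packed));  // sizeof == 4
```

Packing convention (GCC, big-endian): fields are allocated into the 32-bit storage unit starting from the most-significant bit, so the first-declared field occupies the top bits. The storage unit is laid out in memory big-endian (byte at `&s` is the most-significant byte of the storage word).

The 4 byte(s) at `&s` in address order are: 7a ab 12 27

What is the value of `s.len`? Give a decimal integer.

[0]=0x7a [1]=0xab [2]=0x12 [3]=0x27 (big-endian) → word 0x7aab1227
len:9 @ bit 23 → (0x7aab1227>>23)&0x1ff = 0xf5  ←
addr_hi:1 @ bit 22 → (0x7aab1227>>22)&0x1 = 0x0
slot:1 @ bit 21 → (0x7aab1227>>21)&0x1 = 0x1
seq:17 @ bit 4 → (0x7aab1227>>4)&0x1ffff = 0xb122
chan:2 @ bit 2 → (0x7aab1227>>2)&0x3 = 0x1
kind:2 @ bit 0 → (0x7aab1227>>0)&0x3 = 0x3
len signed 9b, MSB=0: value = 245

245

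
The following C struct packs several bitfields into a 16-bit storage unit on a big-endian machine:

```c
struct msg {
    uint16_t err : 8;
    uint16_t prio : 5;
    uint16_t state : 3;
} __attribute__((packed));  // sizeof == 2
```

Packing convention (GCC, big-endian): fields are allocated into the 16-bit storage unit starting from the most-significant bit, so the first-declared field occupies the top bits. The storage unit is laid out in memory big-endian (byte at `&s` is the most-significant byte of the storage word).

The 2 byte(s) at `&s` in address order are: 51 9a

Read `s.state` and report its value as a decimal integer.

[0]=0x51 [1]=0x9a (big-endian) → word 0x519a
err:8 @ bit 8 → (0x519a>>8)&0xff = 0x51
prio:5 @ bit 3 → (0x519a>>3)&0x1f = 0x13
state:3 @ bit 0 → (0x519a>>0)&0x7 = 0x2  ←

2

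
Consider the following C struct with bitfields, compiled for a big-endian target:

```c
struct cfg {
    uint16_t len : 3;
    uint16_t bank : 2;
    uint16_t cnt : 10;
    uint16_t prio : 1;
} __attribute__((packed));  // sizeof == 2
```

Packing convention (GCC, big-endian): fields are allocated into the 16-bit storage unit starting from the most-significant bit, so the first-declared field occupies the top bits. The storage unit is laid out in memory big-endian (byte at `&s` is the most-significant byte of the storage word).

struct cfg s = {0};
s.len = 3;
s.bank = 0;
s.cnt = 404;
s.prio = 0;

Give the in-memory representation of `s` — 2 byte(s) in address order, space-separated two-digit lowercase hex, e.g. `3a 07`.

[13+:3] len=3 & 0x7 = 0x3; word=0x6000
[11+:2] bank=0 & 0x3 = 0x0; word=0x6000
[1+:10] cnt=404 & 0x3ff = 0x194; word=0x6328
[0+:1] prio=0 & 0x1 = 0x0; word=0x6328
word = 0x6328 → big-endian bytes:
  [0]=0x63  [1]=0x28

63 28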